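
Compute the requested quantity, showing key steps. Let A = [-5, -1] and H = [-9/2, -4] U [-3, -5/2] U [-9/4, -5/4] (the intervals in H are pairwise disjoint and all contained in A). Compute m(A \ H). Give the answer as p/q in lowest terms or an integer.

The ambient interval has length m(A) = -1 - (-5) = 4.
Since the holes are disjoint and sit inside A, by finite additivity
  m(H) = sum_i (b_i - a_i), and m(A \ H) = m(A) - m(H).
Computing the hole measures:
  m(H_1) = -4 - (-9/2) = 1/2.
  m(H_2) = -5/2 - (-3) = 1/2.
  m(H_3) = -5/4 - (-9/4) = 1.
Summed: m(H) = 1/2 + 1/2 + 1 = 2.
So m(A \ H) = 4 - 2 = 2.

2


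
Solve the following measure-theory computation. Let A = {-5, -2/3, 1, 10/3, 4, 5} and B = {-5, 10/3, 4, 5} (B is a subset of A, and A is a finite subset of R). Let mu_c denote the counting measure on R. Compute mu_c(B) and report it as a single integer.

Counting measure assigns mu_c(E) = |E| (number of elements) when E is finite.
B has 4 element(s), so mu_c(B) = 4.

4


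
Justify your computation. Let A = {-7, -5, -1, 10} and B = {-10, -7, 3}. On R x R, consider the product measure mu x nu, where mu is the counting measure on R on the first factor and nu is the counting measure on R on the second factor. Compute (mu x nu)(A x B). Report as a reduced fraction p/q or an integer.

For a measurable rectangle A x B, the product measure satisfies
  (mu x nu)(A x B) = mu(A) * nu(B).
  mu(A) = 4.
  nu(B) = 3.
  (mu x nu)(A x B) = 4 * 3 = 12.

12


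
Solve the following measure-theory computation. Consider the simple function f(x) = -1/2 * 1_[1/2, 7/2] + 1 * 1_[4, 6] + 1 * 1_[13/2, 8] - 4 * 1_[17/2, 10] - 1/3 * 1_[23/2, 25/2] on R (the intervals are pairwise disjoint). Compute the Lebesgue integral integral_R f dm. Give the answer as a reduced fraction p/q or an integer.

For a simple function f = sum_i c_i * 1_{A_i} with disjoint A_i,
  integral f dm = sum_i c_i * m(A_i).
Lengths of the A_i:
  m(A_1) = 7/2 - 1/2 = 3.
  m(A_2) = 6 - 4 = 2.
  m(A_3) = 8 - 13/2 = 3/2.
  m(A_4) = 10 - 17/2 = 3/2.
  m(A_5) = 25/2 - 23/2 = 1.
Contributions c_i * m(A_i):
  (-1/2) * (3) = -3/2.
  (1) * (2) = 2.
  (1) * (3/2) = 3/2.
  (-4) * (3/2) = -6.
  (-1/3) * (1) = -1/3.
Total: -3/2 + 2 + 3/2 - 6 - 1/3 = -13/3.

-13/3


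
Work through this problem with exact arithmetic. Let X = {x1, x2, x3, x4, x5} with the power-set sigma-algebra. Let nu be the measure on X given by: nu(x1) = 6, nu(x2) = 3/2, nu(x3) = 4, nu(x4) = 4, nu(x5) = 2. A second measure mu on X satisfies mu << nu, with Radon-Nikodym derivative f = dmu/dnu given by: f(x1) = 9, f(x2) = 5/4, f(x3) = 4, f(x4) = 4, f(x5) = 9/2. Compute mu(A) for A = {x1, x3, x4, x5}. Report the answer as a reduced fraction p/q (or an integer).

By the defining property of the Radon-Nikodym derivative, for every measurable set A,
  mu(A) = integral_A f dnu.
Since nu is a discrete measure concentrated on the atoms of X, the integral over A reduces to the sum
  mu(A) = sum_{x in A} f(x) * nu({x}).
Computing each term:
  x1: f(x1) * nu(x1) = 9 * 6 = 54.
  x3: f(x3) * nu(x3) = 4 * 4 = 16.
  x4: f(x4) * nu(x4) = 4 * 4 = 16.
  x5: f(x5) * nu(x5) = 9/2 * 2 = 9.
Summing: mu(A) = 54 + 16 + 16 + 9 = 95.

95


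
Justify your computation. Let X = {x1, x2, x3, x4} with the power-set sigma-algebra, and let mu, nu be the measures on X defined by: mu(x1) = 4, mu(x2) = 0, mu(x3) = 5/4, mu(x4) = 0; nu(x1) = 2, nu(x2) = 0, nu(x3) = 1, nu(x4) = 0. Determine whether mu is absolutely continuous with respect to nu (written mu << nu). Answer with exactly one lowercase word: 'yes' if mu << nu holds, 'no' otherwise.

mu << nu means: every nu-null measurable set is also mu-null; equivalently, for every atom x, if nu({x}) = 0 then mu({x}) = 0.
Checking each atom:
  x1: nu = 2 > 0 -> no constraint.
  x2: nu = 0, mu = 0 -> consistent with mu << nu.
  x3: nu = 1 > 0 -> no constraint.
  x4: nu = 0, mu = 0 -> consistent with mu << nu.
No atom violates the condition. Therefore mu << nu.

yes


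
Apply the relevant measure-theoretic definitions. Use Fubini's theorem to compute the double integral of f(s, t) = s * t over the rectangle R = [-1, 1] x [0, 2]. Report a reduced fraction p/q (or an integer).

f(s, t) is a tensor product of a function of s and a function of t, and both factors are bounded continuous (hence Lebesgue integrable) on the rectangle, so Fubini's theorem applies:
  integral_R f d(m x m) = (integral_a1^b1 s ds) * (integral_a2^b2 t dt).
Inner integral in s: integral_{-1}^{1} s ds = (1^2 - (-1)^2)/2
  = 0.
Inner integral in t: integral_{0}^{2} t dt = (2^2 - 0^2)/2
  = 2.
Product: (0) * (2) = 0.

0


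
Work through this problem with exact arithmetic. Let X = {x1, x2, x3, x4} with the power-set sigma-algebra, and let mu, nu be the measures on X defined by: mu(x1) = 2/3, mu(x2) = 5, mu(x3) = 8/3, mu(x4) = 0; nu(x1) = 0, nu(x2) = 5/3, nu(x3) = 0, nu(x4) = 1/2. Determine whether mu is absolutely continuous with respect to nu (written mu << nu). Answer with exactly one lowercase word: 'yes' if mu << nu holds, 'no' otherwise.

mu << nu means: every nu-null measurable set is also mu-null; equivalently, for every atom x, if nu({x}) = 0 then mu({x}) = 0.
Checking each atom:
  x1: nu = 0, mu = 2/3 > 0 -> violates mu << nu.
  x2: nu = 5/3 > 0 -> no constraint.
  x3: nu = 0, mu = 8/3 > 0 -> violates mu << nu.
  x4: nu = 1/2 > 0 -> no constraint.
The atom(s) x1, x3 violate the condition (nu = 0 but mu > 0). Therefore mu is NOT absolutely continuous w.r.t. nu.

no


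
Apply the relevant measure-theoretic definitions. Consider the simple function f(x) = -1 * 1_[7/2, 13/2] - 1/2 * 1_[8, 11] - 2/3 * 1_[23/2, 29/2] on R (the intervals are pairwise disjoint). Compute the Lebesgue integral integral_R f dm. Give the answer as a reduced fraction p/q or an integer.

For a simple function f = sum_i c_i * 1_{A_i} with disjoint A_i,
  integral f dm = sum_i c_i * m(A_i).
Lengths of the A_i:
  m(A_1) = 13/2 - 7/2 = 3.
  m(A_2) = 11 - 8 = 3.
  m(A_3) = 29/2 - 23/2 = 3.
Contributions c_i * m(A_i):
  (-1) * (3) = -3.
  (-1/2) * (3) = -3/2.
  (-2/3) * (3) = -2.
Total: -3 - 3/2 - 2 = -13/2.

-13/2


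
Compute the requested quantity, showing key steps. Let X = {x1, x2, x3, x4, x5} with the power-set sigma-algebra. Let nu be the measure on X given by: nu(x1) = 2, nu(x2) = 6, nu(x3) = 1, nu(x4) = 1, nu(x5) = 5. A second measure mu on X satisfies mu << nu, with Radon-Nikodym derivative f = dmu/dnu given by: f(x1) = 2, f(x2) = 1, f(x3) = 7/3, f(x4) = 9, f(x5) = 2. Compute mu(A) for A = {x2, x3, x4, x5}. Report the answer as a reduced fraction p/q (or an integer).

By the defining property of the Radon-Nikodym derivative, for every measurable set A,
  mu(A) = integral_A f dnu.
Since nu is a discrete measure concentrated on the atoms of X, the integral over A reduces to the sum
  mu(A) = sum_{x in A} f(x) * nu({x}).
Computing each term:
  x2: f(x2) * nu(x2) = 1 * 6 = 6.
  x3: f(x3) * nu(x3) = 7/3 * 1 = 7/3.
  x4: f(x4) * nu(x4) = 9 * 1 = 9.
  x5: f(x5) * nu(x5) = 2 * 5 = 10.
Summing: mu(A) = 6 + 7/3 + 9 + 10 = 82/3.

82/3


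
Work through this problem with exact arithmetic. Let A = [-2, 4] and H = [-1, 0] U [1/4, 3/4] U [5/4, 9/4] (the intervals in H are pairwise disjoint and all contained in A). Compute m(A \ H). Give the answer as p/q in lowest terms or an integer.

The ambient interval has length m(A) = 4 - (-2) = 6.
Since the holes are disjoint and sit inside A, by finite additivity
  m(H) = sum_i (b_i - a_i), and m(A \ H) = m(A) - m(H).
Computing the hole measures:
  m(H_1) = 0 - (-1) = 1.
  m(H_2) = 3/4 - 1/4 = 1/2.
  m(H_3) = 9/4 - 5/4 = 1.
Summed: m(H) = 1 + 1/2 + 1 = 5/2.
So m(A \ H) = 6 - 5/2 = 7/2.

7/2


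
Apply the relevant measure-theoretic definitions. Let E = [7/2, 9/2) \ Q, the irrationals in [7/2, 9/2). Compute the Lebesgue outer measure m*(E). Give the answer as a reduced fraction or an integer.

The interval I = [7/2, 9/2) has m(I) = 9/2 - 7/2 = 1 (endpoints are measure-zero, so open/closed/half-open agree). Write I = (I cap Q) u (I \ Q). The rationals in I are countable, so m*(I cap Q) = 0 (cover each rational by intervals whose total length is arbitrarily small). By countable subadditivity m*(I) <= m*(I cap Q) + m*(I \ Q), hence m*(I \ Q) >= m(I) = 1. The reverse inequality m*(I \ Q) <= m*(I) = 1 is trivial since (I \ Q) is a subset of I. Therefore m*(I \ Q) = 1.

1


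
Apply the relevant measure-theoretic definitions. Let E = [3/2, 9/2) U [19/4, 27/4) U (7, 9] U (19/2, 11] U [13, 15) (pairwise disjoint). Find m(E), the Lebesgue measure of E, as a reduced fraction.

For pairwise disjoint intervals, m(union_i I_i) = sum_i m(I_i),
and m is invariant under swapping open/closed endpoints (single points have measure 0).
So m(E) = sum_i (b_i - a_i).
  I_1 has length 9/2 - 3/2 = 3.
  I_2 has length 27/4 - 19/4 = 2.
  I_3 has length 9 - 7 = 2.
  I_4 has length 11 - 19/2 = 3/2.
  I_5 has length 15 - 13 = 2.
Summing:
  m(E) = 3 + 2 + 2 + 3/2 + 2 = 21/2.

21/2


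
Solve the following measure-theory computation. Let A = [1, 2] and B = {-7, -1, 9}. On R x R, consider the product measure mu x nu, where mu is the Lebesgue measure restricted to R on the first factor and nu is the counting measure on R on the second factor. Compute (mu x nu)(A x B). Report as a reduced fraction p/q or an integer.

For a measurable rectangle A x B, the product measure satisfies
  (mu x nu)(A x B) = mu(A) * nu(B).
  mu(A) = 1.
  nu(B) = 3.
  (mu x nu)(A x B) = 1 * 3 = 3.

3


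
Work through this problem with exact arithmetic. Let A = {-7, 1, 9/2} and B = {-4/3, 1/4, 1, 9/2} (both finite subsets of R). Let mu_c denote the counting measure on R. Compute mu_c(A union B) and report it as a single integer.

Counting measure on a finite set equals cardinality. By inclusion-exclusion, |A union B| = |A| + |B| - |A cap B|.
|A| = 3, |B| = 4, |A cap B| = 2.
So mu_c(A union B) = 3 + 4 - 2 = 5.

5


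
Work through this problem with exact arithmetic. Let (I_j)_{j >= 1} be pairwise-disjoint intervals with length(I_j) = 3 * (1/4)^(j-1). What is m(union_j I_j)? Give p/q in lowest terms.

By countable additivity of the Lebesgue measure on pairwise disjoint measurable sets,
  m(union_{j >= 1} I_j) = sum_{j >= 1} m(I_j) = sum_{j >= 1} a * r^(j-1),
  with a = 3 and r = 1/4.
Since 0 < r = 1/4 < 1, the geometric series converges:
  sum_{j >= 1} a * r^(j-1) = a / (1 - r).
  = 3 / (1 - 1/4)
  = 3 / (3/4)
  = 4.

4


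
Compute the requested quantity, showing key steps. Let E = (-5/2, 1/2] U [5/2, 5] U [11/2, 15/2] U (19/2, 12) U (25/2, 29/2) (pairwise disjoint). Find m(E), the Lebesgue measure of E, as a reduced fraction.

For pairwise disjoint intervals, m(union_i I_i) = sum_i m(I_i),
and m is invariant under swapping open/closed endpoints (single points have measure 0).
So m(E) = sum_i (b_i - a_i).
  I_1 has length 1/2 - (-5/2) = 3.
  I_2 has length 5 - 5/2 = 5/2.
  I_3 has length 15/2 - 11/2 = 2.
  I_4 has length 12 - 19/2 = 5/2.
  I_5 has length 29/2 - 25/2 = 2.
Summing:
  m(E) = 3 + 5/2 + 2 + 5/2 + 2 = 12.

12


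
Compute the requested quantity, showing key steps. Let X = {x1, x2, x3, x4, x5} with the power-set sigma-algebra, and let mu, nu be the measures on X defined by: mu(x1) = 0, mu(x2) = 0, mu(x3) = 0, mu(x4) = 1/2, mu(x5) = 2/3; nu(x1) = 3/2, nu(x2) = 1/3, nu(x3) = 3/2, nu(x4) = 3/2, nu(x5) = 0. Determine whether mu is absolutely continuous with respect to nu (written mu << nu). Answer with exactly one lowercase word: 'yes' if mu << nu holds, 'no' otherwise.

mu << nu means: every nu-null measurable set is also mu-null; equivalently, for every atom x, if nu({x}) = 0 then mu({x}) = 0.
Checking each atom:
  x1: nu = 3/2 > 0 -> no constraint.
  x2: nu = 1/3 > 0 -> no constraint.
  x3: nu = 3/2 > 0 -> no constraint.
  x4: nu = 3/2 > 0 -> no constraint.
  x5: nu = 0, mu = 2/3 > 0 -> violates mu << nu.
The atom(s) x5 violate the condition (nu = 0 but mu > 0). Therefore mu is NOT absolutely continuous w.r.t. nu.

no


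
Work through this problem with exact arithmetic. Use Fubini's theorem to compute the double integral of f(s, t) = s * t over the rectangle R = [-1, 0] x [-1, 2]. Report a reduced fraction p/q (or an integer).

f(s, t) is a tensor product of a function of s and a function of t, and both factors are bounded continuous (hence Lebesgue integrable) on the rectangle, so Fubini's theorem applies:
  integral_R f d(m x m) = (integral_a1^b1 s ds) * (integral_a2^b2 t dt).
Inner integral in s: integral_{-1}^{0} s ds = (0^2 - (-1)^2)/2
  = -1/2.
Inner integral in t: integral_{-1}^{2} t dt = (2^2 - (-1)^2)/2
  = 3/2.
Product: (-1/2) * (3/2) = -3/4.

-3/4


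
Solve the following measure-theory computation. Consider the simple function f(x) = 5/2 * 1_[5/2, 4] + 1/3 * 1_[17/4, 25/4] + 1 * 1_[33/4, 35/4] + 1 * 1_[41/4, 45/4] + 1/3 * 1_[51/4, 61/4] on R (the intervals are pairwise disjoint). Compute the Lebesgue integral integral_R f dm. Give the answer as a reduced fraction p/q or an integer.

For a simple function f = sum_i c_i * 1_{A_i} with disjoint A_i,
  integral f dm = sum_i c_i * m(A_i).
Lengths of the A_i:
  m(A_1) = 4 - 5/2 = 3/2.
  m(A_2) = 25/4 - 17/4 = 2.
  m(A_3) = 35/4 - 33/4 = 1/2.
  m(A_4) = 45/4 - 41/4 = 1.
  m(A_5) = 61/4 - 51/4 = 5/2.
Contributions c_i * m(A_i):
  (5/2) * (3/2) = 15/4.
  (1/3) * (2) = 2/3.
  (1) * (1/2) = 1/2.
  (1) * (1) = 1.
  (1/3) * (5/2) = 5/6.
Total: 15/4 + 2/3 + 1/2 + 1 + 5/6 = 27/4.

27/4


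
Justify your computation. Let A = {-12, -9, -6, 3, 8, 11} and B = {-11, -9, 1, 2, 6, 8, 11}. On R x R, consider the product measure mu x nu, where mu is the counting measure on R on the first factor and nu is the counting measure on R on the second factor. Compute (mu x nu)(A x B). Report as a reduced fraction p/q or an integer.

For a measurable rectangle A x B, the product measure satisfies
  (mu x nu)(A x B) = mu(A) * nu(B).
  mu(A) = 6.
  nu(B) = 7.
  (mu x nu)(A x B) = 6 * 7 = 42.

42


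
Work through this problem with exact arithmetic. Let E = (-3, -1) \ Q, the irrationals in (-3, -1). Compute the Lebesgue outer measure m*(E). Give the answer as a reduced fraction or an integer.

The interval I = (-3, -1) has m(I) = -1 - (-3) = 2 (endpoints are measure-zero, so open/closed/half-open agree). Write I = (I cap Q) u (I \ Q). The rationals in I are countable, so m*(I cap Q) = 0 (cover each rational by intervals whose total length is arbitrarily small). By countable subadditivity m*(I) <= m*(I cap Q) + m*(I \ Q), hence m*(I \ Q) >= m(I) = 2. The reverse inequality m*(I \ Q) <= m*(I) = 2 is trivial since (I \ Q) is a subset of I. Therefore m*(I \ Q) = 2.

2


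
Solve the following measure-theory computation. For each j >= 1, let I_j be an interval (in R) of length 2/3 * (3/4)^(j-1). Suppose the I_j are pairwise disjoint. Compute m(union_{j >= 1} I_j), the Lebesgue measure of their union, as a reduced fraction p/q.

By countable additivity of the Lebesgue measure on pairwise disjoint measurable sets,
  m(union_{j >= 1} I_j) = sum_{j >= 1} m(I_j) = sum_{j >= 1} a * r^(j-1),
  with a = 2/3 and r = 3/4.
Since 0 < r = 3/4 < 1, the geometric series converges:
  sum_{j >= 1} a * r^(j-1) = a / (1 - r).
  = 2/3 / (1 - 3/4)
  = 2/3 / (1/4)
  = 8/3.

8/3


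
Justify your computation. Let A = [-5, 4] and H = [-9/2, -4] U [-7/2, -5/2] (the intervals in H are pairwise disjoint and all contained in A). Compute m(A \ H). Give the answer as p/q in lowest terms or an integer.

The ambient interval has length m(A) = 4 - (-5) = 9.
Since the holes are disjoint and sit inside A, by finite additivity
  m(H) = sum_i (b_i - a_i), and m(A \ H) = m(A) - m(H).
Computing the hole measures:
  m(H_1) = -4 - (-9/2) = 1/2.
  m(H_2) = -5/2 - (-7/2) = 1.
Summed: m(H) = 1/2 + 1 = 3/2.
So m(A \ H) = 9 - 3/2 = 15/2.

15/2


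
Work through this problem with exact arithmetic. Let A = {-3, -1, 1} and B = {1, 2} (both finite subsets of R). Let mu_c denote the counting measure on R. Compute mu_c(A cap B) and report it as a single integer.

Counting measure on a finite set equals cardinality. mu_c(A cap B) = |A cap B| (elements appearing in both).
Enumerating the elements of A that also lie in B gives 1 element(s).
So mu_c(A cap B) = 1.

1


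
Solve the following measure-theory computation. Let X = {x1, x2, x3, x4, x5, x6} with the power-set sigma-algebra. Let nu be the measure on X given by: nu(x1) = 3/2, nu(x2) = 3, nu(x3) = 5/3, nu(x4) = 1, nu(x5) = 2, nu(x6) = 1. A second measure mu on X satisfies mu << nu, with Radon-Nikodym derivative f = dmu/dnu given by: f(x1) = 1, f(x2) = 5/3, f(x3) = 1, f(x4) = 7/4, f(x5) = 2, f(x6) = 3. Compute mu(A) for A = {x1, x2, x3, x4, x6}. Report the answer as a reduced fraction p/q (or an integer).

By the defining property of the Radon-Nikodym derivative, for every measurable set A,
  mu(A) = integral_A f dnu.
Since nu is a discrete measure concentrated on the atoms of X, the integral over A reduces to the sum
  mu(A) = sum_{x in A} f(x) * nu({x}).
Computing each term:
  x1: f(x1) * nu(x1) = 1 * 3/2 = 3/2.
  x2: f(x2) * nu(x2) = 5/3 * 3 = 5.
  x3: f(x3) * nu(x3) = 1 * 5/3 = 5/3.
  x4: f(x4) * nu(x4) = 7/4 * 1 = 7/4.
  x6: f(x6) * nu(x6) = 3 * 1 = 3.
Summing: mu(A) = 3/2 + 5 + 5/3 + 7/4 + 3 = 155/12.

155/12


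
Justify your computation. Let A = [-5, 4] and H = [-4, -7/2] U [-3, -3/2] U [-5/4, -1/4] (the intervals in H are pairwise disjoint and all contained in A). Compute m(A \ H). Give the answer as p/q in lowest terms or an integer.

The ambient interval has length m(A) = 4 - (-5) = 9.
Since the holes are disjoint and sit inside A, by finite additivity
  m(H) = sum_i (b_i - a_i), and m(A \ H) = m(A) - m(H).
Computing the hole measures:
  m(H_1) = -7/2 - (-4) = 1/2.
  m(H_2) = -3/2 - (-3) = 3/2.
  m(H_3) = -1/4 - (-5/4) = 1.
Summed: m(H) = 1/2 + 3/2 + 1 = 3.
So m(A \ H) = 9 - 3 = 6.

6


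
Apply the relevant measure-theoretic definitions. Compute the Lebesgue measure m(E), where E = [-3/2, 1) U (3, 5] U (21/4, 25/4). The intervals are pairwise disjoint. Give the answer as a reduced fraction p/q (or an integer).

For pairwise disjoint intervals, m(union_i I_i) = sum_i m(I_i),
and m is invariant under swapping open/closed endpoints (single points have measure 0).
So m(E) = sum_i (b_i - a_i).
  I_1 has length 1 - (-3/2) = 5/2.
  I_2 has length 5 - 3 = 2.
  I_3 has length 25/4 - 21/4 = 1.
Summing:
  m(E) = 5/2 + 2 + 1 = 11/2.

11/2


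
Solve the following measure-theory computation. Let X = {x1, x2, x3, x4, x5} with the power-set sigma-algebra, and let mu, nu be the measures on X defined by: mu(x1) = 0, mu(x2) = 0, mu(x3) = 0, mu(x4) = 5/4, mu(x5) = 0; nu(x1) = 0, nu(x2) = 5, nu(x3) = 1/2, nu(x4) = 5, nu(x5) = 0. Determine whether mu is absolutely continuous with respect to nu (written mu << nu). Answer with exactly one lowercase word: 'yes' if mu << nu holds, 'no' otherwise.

mu << nu means: every nu-null measurable set is also mu-null; equivalently, for every atom x, if nu({x}) = 0 then mu({x}) = 0.
Checking each atom:
  x1: nu = 0, mu = 0 -> consistent with mu << nu.
  x2: nu = 5 > 0 -> no constraint.
  x3: nu = 1/2 > 0 -> no constraint.
  x4: nu = 5 > 0 -> no constraint.
  x5: nu = 0, mu = 0 -> consistent with mu << nu.
No atom violates the condition. Therefore mu << nu.

yes


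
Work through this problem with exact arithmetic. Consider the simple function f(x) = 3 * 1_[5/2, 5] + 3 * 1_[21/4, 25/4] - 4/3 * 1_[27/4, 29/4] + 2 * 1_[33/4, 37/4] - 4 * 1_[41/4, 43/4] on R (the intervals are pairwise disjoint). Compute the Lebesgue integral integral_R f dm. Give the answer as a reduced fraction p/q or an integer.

For a simple function f = sum_i c_i * 1_{A_i} with disjoint A_i,
  integral f dm = sum_i c_i * m(A_i).
Lengths of the A_i:
  m(A_1) = 5 - 5/2 = 5/2.
  m(A_2) = 25/4 - 21/4 = 1.
  m(A_3) = 29/4 - 27/4 = 1/2.
  m(A_4) = 37/4 - 33/4 = 1.
  m(A_5) = 43/4 - 41/4 = 1/2.
Contributions c_i * m(A_i):
  (3) * (5/2) = 15/2.
  (3) * (1) = 3.
  (-4/3) * (1/2) = -2/3.
  (2) * (1) = 2.
  (-4) * (1/2) = -2.
Total: 15/2 + 3 - 2/3 + 2 - 2 = 59/6.

59/6


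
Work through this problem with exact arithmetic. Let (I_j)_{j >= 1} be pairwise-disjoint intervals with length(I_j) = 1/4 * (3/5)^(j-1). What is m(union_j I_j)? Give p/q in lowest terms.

By countable additivity of the Lebesgue measure on pairwise disjoint measurable sets,
  m(union_{j >= 1} I_j) = sum_{j >= 1} m(I_j) = sum_{j >= 1} a * r^(j-1),
  with a = 1/4 and r = 3/5.
Since 0 < r = 3/5 < 1, the geometric series converges:
  sum_{j >= 1} a * r^(j-1) = a / (1 - r).
  = 1/4 / (1 - 3/5)
  = 1/4 / (2/5)
  = 5/8.

5/8


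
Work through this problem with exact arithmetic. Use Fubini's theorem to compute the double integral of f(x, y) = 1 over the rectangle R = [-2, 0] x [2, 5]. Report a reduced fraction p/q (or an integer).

f(x, y) is a tensor product of a function of x and a function of y, and both factors are bounded continuous (hence Lebesgue integrable) on the rectangle, so Fubini's theorem applies:
  integral_R f d(m x m) = (integral_a1^b1 1 dx) * (integral_a2^b2 1 dy).
Inner integral in x: integral_{-2}^{0} 1 dx = (0^1 - (-2)^1)/1
  = 2.
Inner integral in y: integral_{2}^{5} 1 dy = (5^1 - 2^1)/1
  = 3.
Product: (2) * (3) = 6.

6


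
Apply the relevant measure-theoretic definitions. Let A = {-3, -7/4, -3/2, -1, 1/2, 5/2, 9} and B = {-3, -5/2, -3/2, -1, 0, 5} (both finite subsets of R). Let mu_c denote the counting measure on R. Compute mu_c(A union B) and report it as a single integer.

Counting measure on a finite set equals cardinality. By inclusion-exclusion, |A union B| = |A| + |B| - |A cap B|.
|A| = 7, |B| = 6, |A cap B| = 3.
So mu_c(A union B) = 7 + 6 - 3 = 10.

10


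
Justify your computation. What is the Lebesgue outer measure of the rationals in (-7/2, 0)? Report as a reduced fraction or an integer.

Q cap (-7/2, 0) is countable; list its elements as q_1, q_2, ... . Fix eps > 0 and cover the k-th point by an interval of length eps * 2^(-k). The cover has total length eps * sum_{k>=1} 2^(-k) = eps, so by definition of outer measure m*(Q cap (-7/2, 0)) <= eps. Since eps was arbitrary and m* >= 0, the outer measure is 0.

0


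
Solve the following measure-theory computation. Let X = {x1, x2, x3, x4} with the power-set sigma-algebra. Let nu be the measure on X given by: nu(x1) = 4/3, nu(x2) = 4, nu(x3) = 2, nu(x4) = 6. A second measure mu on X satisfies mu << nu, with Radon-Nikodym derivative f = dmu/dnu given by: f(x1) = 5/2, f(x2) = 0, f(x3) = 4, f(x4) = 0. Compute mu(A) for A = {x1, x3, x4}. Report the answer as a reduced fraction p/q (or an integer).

By the defining property of the Radon-Nikodym derivative, for every measurable set A,
  mu(A) = integral_A f dnu.
Since nu is a discrete measure concentrated on the atoms of X, the integral over A reduces to the sum
  mu(A) = sum_{x in A} f(x) * nu({x}).
Computing each term:
  x1: f(x1) * nu(x1) = 5/2 * 4/3 = 10/3.
  x3: f(x3) * nu(x3) = 4 * 2 = 8.
  x4: f(x4) * nu(x4) = 0 * 6 = 0.
Summing: mu(A) = 10/3 + 8 + 0 = 34/3.

34/3


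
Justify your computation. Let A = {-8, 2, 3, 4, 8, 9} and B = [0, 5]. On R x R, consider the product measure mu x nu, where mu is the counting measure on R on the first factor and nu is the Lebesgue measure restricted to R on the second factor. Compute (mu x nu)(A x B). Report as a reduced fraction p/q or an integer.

For a measurable rectangle A x B, the product measure satisfies
  (mu x nu)(A x B) = mu(A) * nu(B).
  mu(A) = 6.
  nu(B) = 5.
  (mu x nu)(A x B) = 6 * 5 = 30.

30


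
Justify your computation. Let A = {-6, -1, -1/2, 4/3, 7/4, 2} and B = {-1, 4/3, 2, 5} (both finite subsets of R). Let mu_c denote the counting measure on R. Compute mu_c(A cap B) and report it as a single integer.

Counting measure on a finite set equals cardinality. mu_c(A cap B) = |A cap B| (elements appearing in both).
Enumerating the elements of A that also lie in B gives 3 element(s).
So mu_c(A cap B) = 3.

3


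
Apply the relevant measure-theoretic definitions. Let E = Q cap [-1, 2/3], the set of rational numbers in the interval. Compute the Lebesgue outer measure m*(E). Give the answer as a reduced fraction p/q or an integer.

E = Q cap [-1, 2/3] is a subset of Q, which is countable. Enumerate Q = {q_1, q_2, ...}; for any eps > 0, cover q_k by the open interval (q_k - eps/2^(k+1), q_k + eps/2^(k+1)), of length eps/2^k. The total cover length is sum_{k>=1} eps/2^k = eps. Hence m*(E) <= m*(Q) <= eps for every eps > 0, and since outer measure is non-negative, m*(E) = 0.

0


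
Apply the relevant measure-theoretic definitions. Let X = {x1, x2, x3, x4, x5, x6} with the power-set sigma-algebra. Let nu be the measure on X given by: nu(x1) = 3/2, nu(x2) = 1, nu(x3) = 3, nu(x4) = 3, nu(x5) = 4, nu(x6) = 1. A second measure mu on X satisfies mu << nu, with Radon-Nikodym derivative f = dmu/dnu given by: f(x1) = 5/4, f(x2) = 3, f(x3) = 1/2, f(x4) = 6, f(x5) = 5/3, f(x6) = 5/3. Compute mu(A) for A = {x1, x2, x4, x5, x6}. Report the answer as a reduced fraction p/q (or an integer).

By the defining property of the Radon-Nikodym derivative, for every measurable set A,
  mu(A) = integral_A f dnu.
Since nu is a discrete measure concentrated on the atoms of X, the integral over A reduces to the sum
  mu(A) = sum_{x in A} f(x) * nu({x}).
Computing each term:
  x1: f(x1) * nu(x1) = 5/4 * 3/2 = 15/8.
  x2: f(x2) * nu(x2) = 3 * 1 = 3.
  x4: f(x4) * nu(x4) = 6 * 3 = 18.
  x5: f(x5) * nu(x5) = 5/3 * 4 = 20/3.
  x6: f(x6) * nu(x6) = 5/3 * 1 = 5/3.
Summing: mu(A) = 15/8 + 3 + 18 + 20/3 + 5/3 = 749/24.

749/24


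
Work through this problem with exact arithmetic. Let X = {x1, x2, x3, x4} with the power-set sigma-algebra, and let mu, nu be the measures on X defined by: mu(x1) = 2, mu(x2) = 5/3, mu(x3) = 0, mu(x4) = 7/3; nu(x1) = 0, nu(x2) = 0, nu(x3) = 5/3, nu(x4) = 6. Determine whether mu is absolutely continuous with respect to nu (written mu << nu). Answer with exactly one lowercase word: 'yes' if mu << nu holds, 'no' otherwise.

mu << nu means: every nu-null measurable set is also mu-null; equivalently, for every atom x, if nu({x}) = 0 then mu({x}) = 0.
Checking each atom:
  x1: nu = 0, mu = 2 > 0 -> violates mu << nu.
  x2: nu = 0, mu = 5/3 > 0 -> violates mu << nu.
  x3: nu = 5/3 > 0 -> no constraint.
  x4: nu = 6 > 0 -> no constraint.
The atom(s) x1, x2 violate the condition (nu = 0 but mu > 0). Therefore mu is NOT absolutely continuous w.r.t. nu.

no


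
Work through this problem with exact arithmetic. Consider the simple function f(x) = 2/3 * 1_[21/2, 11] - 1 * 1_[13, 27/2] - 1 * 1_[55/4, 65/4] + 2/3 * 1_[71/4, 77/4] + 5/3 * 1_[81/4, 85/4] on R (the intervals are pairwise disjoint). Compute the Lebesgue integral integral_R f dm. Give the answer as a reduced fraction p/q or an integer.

For a simple function f = sum_i c_i * 1_{A_i} with disjoint A_i,
  integral f dm = sum_i c_i * m(A_i).
Lengths of the A_i:
  m(A_1) = 11 - 21/2 = 1/2.
  m(A_2) = 27/2 - 13 = 1/2.
  m(A_3) = 65/4 - 55/4 = 5/2.
  m(A_4) = 77/4 - 71/4 = 3/2.
  m(A_5) = 85/4 - 81/4 = 1.
Contributions c_i * m(A_i):
  (2/3) * (1/2) = 1/3.
  (-1) * (1/2) = -1/2.
  (-1) * (5/2) = -5/2.
  (2/3) * (3/2) = 1.
  (5/3) * (1) = 5/3.
Total: 1/3 - 1/2 - 5/2 + 1 + 5/3 = 0.

0


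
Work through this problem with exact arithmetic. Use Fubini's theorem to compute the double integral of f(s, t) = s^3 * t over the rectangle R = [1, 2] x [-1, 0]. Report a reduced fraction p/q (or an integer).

f(s, t) is a tensor product of a function of s and a function of t, and both factors are bounded continuous (hence Lebesgue integrable) on the rectangle, so Fubini's theorem applies:
  integral_R f d(m x m) = (integral_a1^b1 s^3 ds) * (integral_a2^b2 t dt).
Inner integral in s: integral_{1}^{2} s^3 ds = (2^4 - 1^4)/4
  = 15/4.
Inner integral in t: integral_{-1}^{0} t dt = (0^2 - (-1)^2)/2
  = -1/2.
Product: (15/4) * (-1/2) = -15/8.

-15/8


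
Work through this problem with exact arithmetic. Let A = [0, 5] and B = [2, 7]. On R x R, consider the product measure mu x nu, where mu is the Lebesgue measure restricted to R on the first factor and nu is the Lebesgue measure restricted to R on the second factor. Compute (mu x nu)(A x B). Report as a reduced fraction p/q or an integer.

For a measurable rectangle A x B, the product measure satisfies
  (mu x nu)(A x B) = mu(A) * nu(B).
  mu(A) = 5.
  nu(B) = 5.
  (mu x nu)(A x B) = 5 * 5 = 25.

25


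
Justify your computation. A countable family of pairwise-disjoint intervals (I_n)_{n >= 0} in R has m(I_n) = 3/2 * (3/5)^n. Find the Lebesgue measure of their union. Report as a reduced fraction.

By countable additivity of the Lebesgue measure on pairwise disjoint measurable sets,
  m(union_{n >= 0} I_n) = sum_{n >= 0} m(I_n) = sum_{n >= 0} a * r^n,
  with a = 3/2 and r = 3/5.
Since 0 < r = 3/5 < 1, the geometric series converges:
  sum_{n >= 0} a * r^n = a / (1 - r).
  = 3/2 / (1 - 3/5)
  = 3/2 / (2/5)
  = 15/4.

15/4


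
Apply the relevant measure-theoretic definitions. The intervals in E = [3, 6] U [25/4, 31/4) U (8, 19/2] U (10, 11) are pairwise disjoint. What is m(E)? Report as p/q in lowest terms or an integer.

For pairwise disjoint intervals, m(union_i I_i) = sum_i m(I_i),
and m is invariant under swapping open/closed endpoints (single points have measure 0).
So m(E) = sum_i (b_i - a_i).
  I_1 has length 6 - 3 = 3.
  I_2 has length 31/4 - 25/4 = 3/2.
  I_3 has length 19/2 - 8 = 3/2.
  I_4 has length 11 - 10 = 1.
Summing:
  m(E) = 3 + 3/2 + 3/2 + 1 = 7.

7


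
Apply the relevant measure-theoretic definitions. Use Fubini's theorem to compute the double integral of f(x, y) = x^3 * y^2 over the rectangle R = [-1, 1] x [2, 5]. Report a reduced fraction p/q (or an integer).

f(x, y) is a tensor product of a function of x and a function of y, and both factors are bounded continuous (hence Lebesgue integrable) on the rectangle, so Fubini's theorem applies:
  integral_R f d(m x m) = (integral_a1^b1 x^3 dx) * (integral_a2^b2 y^2 dy).
Inner integral in x: integral_{-1}^{1} x^3 dx = (1^4 - (-1)^4)/4
  = 0.
Inner integral in y: integral_{2}^{5} y^2 dy = (5^3 - 2^3)/3
  = 39.
Product: (0) * (39) = 0.

0


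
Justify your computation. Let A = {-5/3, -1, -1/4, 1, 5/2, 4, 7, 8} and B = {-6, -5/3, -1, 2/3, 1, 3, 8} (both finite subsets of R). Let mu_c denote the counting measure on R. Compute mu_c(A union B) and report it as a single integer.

Counting measure on a finite set equals cardinality. By inclusion-exclusion, |A union B| = |A| + |B| - |A cap B|.
|A| = 8, |B| = 7, |A cap B| = 4.
So mu_c(A union B) = 8 + 7 - 4 = 11.

11


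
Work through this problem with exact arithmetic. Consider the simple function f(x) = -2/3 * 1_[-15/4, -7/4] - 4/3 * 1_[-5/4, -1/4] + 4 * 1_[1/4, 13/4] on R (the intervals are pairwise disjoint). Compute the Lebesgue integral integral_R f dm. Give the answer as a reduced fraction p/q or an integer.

For a simple function f = sum_i c_i * 1_{A_i} with disjoint A_i,
  integral f dm = sum_i c_i * m(A_i).
Lengths of the A_i:
  m(A_1) = -7/4 - (-15/4) = 2.
  m(A_2) = -1/4 - (-5/4) = 1.
  m(A_3) = 13/4 - 1/4 = 3.
Contributions c_i * m(A_i):
  (-2/3) * (2) = -4/3.
  (-4/3) * (1) = -4/3.
  (4) * (3) = 12.
Total: -4/3 - 4/3 + 12 = 28/3.

28/3


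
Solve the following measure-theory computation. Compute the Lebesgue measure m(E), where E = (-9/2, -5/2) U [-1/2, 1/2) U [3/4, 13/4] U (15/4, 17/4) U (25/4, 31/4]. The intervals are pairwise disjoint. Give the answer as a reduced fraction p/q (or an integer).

For pairwise disjoint intervals, m(union_i I_i) = sum_i m(I_i),
and m is invariant under swapping open/closed endpoints (single points have measure 0).
So m(E) = sum_i (b_i - a_i).
  I_1 has length -5/2 - (-9/2) = 2.
  I_2 has length 1/2 - (-1/2) = 1.
  I_3 has length 13/4 - 3/4 = 5/2.
  I_4 has length 17/4 - 15/4 = 1/2.
  I_5 has length 31/4 - 25/4 = 3/2.
Summing:
  m(E) = 2 + 1 + 5/2 + 1/2 + 3/2 = 15/2.

15/2


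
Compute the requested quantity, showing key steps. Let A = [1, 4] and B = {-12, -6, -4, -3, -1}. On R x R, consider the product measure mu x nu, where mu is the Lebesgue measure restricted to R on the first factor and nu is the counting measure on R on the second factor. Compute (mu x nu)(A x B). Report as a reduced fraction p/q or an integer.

For a measurable rectangle A x B, the product measure satisfies
  (mu x nu)(A x B) = mu(A) * nu(B).
  mu(A) = 3.
  nu(B) = 5.
  (mu x nu)(A x B) = 3 * 5 = 15.

15


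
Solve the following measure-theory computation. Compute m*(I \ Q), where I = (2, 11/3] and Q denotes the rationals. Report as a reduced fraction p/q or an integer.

The interval I = (2, 11/3] has m(I) = 11/3 - 2 = 5/3 (endpoints are measure-zero, so open/closed/half-open agree). Write I = (I cap Q) u (I \ Q). The rationals in I are countable, so m*(I cap Q) = 0 (cover each rational by intervals whose total length is arbitrarily small). By countable subadditivity m*(I) <= m*(I cap Q) + m*(I \ Q), hence m*(I \ Q) >= m(I) = 5/3. The reverse inequality m*(I \ Q) <= m*(I) = 5/3 is trivial since (I \ Q) is a subset of I. Therefore m*(I \ Q) = 5/3.

5/3


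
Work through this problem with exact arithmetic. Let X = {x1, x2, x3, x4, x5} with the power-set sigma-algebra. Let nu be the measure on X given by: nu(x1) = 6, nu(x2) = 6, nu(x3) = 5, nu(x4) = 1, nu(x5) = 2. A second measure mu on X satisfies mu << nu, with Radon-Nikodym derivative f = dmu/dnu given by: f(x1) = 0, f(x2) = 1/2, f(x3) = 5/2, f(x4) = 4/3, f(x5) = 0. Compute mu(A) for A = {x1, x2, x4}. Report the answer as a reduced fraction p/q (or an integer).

By the defining property of the Radon-Nikodym derivative, for every measurable set A,
  mu(A) = integral_A f dnu.
Since nu is a discrete measure concentrated on the atoms of X, the integral over A reduces to the sum
  mu(A) = sum_{x in A} f(x) * nu({x}).
Computing each term:
  x1: f(x1) * nu(x1) = 0 * 6 = 0.
  x2: f(x2) * nu(x2) = 1/2 * 6 = 3.
  x4: f(x4) * nu(x4) = 4/3 * 1 = 4/3.
Summing: mu(A) = 0 + 3 + 4/3 = 13/3.

13/3


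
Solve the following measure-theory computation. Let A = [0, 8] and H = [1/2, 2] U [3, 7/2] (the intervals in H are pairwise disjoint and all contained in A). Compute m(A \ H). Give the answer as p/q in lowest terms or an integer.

The ambient interval has length m(A) = 8 - 0 = 8.
Since the holes are disjoint and sit inside A, by finite additivity
  m(H) = sum_i (b_i - a_i), and m(A \ H) = m(A) - m(H).
Computing the hole measures:
  m(H_1) = 2 - 1/2 = 3/2.
  m(H_2) = 7/2 - 3 = 1/2.
Summed: m(H) = 3/2 + 1/2 = 2.
So m(A \ H) = 8 - 2 = 6.

6


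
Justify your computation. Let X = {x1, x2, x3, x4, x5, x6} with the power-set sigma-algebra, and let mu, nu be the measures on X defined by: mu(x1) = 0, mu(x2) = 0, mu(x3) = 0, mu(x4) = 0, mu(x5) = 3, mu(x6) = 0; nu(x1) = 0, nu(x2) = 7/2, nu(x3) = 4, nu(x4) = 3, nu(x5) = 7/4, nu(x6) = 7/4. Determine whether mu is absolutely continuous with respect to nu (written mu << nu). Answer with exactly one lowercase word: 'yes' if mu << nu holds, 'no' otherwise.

mu << nu means: every nu-null measurable set is also mu-null; equivalently, for every atom x, if nu({x}) = 0 then mu({x}) = 0.
Checking each atom:
  x1: nu = 0, mu = 0 -> consistent with mu << nu.
  x2: nu = 7/2 > 0 -> no constraint.
  x3: nu = 4 > 0 -> no constraint.
  x4: nu = 3 > 0 -> no constraint.
  x5: nu = 7/4 > 0 -> no constraint.
  x6: nu = 7/4 > 0 -> no constraint.
No atom violates the condition. Therefore mu << nu.

yes


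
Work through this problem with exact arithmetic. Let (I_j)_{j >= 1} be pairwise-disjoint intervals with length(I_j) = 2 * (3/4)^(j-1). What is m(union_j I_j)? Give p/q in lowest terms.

By countable additivity of the Lebesgue measure on pairwise disjoint measurable sets,
  m(union_{j >= 1} I_j) = sum_{j >= 1} m(I_j) = sum_{j >= 1} a * r^(j-1),
  with a = 2 and r = 3/4.
Since 0 < r = 3/4 < 1, the geometric series converges:
  sum_{j >= 1} a * r^(j-1) = a / (1 - r).
  = 2 / (1 - 3/4)
  = 2 / (1/4)
  = 8.

8


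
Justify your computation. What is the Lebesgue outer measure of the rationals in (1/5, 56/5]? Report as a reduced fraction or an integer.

The set Q cap (1/5, 56/5] is countable (a subset of the countable set Q). Lebesgue outer measure of any countable set is 0: each singleton {q} has m*({q}) = 0, and by countable subadditivity m*(union_k {q_k}) <= sum_k m*({q_k}) = sum_k 0 = 0. The reverse inequality m*(E) >= 0 is automatic. So m*(Q cap (1/5, 56/5]) = 0.

0


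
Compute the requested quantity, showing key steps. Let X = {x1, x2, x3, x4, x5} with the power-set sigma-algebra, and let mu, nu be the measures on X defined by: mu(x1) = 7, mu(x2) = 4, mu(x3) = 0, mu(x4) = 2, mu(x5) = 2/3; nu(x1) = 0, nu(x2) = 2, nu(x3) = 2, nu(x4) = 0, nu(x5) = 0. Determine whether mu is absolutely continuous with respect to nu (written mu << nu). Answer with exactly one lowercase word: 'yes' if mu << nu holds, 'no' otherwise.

mu << nu means: every nu-null measurable set is also mu-null; equivalently, for every atom x, if nu({x}) = 0 then mu({x}) = 0.
Checking each atom:
  x1: nu = 0, mu = 7 > 0 -> violates mu << nu.
  x2: nu = 2 > 0 -> no constraint.
  x3: nu = 2 > 0 -> no constraint.
  x4: nu = 0, mu = 2 > 0 -> violates mu << nu.
  x5: nu = 0, mu = 2/3 > 0 -> violates mu << nu.
The atom(s) x1, x4, x5 violate the condition (nu = 0 but mu > 0). Therefore mu is NOT absolutely continuous w.r.t. nu.

no


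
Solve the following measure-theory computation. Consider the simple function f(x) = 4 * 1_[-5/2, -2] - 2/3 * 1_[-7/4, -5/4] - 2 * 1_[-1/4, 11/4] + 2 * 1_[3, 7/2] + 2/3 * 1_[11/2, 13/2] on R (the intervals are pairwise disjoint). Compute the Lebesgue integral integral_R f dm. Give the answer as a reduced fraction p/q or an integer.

For a simple function f = sum_i c_i * 1_{A_i} with disjoint A_i,
  integral f dm = sum_i c_i * m(A_i).
Lengths of the A_i:
  m(A_1) = -2 - (-5/2) = 1/2.
  m(A_2) = -5/4 - (-7/4) = 1/2.
  m(A_3) = 11/4 - (-1/4) = 3.
  m(A_4) = 7/2 - 3 = 1/2.
  m(A_5) = 13/2 - 11/2 = 1.
Contributions c_i * m(A_i):
  (4) * (1/2) = 2.
  (-2/3) * (1/2) = -1/3.
  (-2) * (3) = -6.
  (2) * (1/2) = 1.
  (2/3) * (1) = 2/3.
Total: 2 - 1/3 - 6 + 1 + 2/3 = -8/3.

-8/3


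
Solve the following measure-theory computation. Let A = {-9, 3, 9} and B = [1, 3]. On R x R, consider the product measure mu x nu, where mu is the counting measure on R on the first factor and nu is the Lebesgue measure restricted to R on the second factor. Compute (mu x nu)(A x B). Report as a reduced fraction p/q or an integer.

For a measurable rectangle A x B, the product measure satisfies
  (mu x nu)(A x B) = mu(A) * nu(B).
  mu(A) = 3.
  nu(B) = 2.
  (mu x nu)(A x B) = 3 * 2 = 6.

6


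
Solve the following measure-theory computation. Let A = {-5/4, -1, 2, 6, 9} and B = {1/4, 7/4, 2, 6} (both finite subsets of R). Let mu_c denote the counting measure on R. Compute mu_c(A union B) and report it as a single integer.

Counting measure on a finite set equals cardinality. By inclusion-exclusion, |A union B| = |A| + |B| - |A cap B|.
|A| = 5, |B| = 4, |A cap B| = 2.
So mu_c(A union B) = 5 + 4 - 2 = 7.

7


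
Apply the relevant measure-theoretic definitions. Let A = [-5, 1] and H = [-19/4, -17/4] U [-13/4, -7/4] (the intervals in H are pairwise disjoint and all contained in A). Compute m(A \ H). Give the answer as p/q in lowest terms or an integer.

The ambient interval has length m(A) = 1 - (-5) = 6.
Since the holes are disjoint and sit inside A, by finite additivity
  m(H) = sum_i (b_i - a_i), and m(A \ H) = m(A) - m(H).
Computing the hole measures:
  m(H_1) = -17/4 - (-19/4) = 1/2.
  m(H_2) = -7/4 - (-13/4) = 3/2.
Summed: m(H) = 1/2 + 3/2 = 2.
So m(A \ H) = 6 - 2 = 4.

4


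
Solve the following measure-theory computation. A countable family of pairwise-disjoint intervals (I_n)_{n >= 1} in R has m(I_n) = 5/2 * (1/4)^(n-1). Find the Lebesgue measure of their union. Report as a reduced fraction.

By countable additivity of the Lebesgue measure on pairwise disjoint measurable sets,
  m(union_{n >= 1} I_n) = sum_{n >= 1} m(I_n) = sum_{n >= 1} a * r^(n-1),
  with a = 5/2 and r = 1/4.
Since 0 < r = 1/4 < 1, the geometric series converges:
  sum_{n >= 1} a * r^(n-1) = a / (1 - r).
  = 5/2 / (1 - 1/4)
  = 5/2 / (3/4)
  = 10/3.

10/3


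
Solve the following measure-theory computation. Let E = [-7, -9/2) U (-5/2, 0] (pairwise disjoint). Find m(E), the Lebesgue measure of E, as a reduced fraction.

For pairwise disjoint intervals, m(union_i I_i) = sum_i m(I_i),
and m is invariant under swapping open/closed endpoints (single points have measure 0).
So m(E) = sum_i (b_i - a_i).
  I_1 has length -9/2 - (-7) = 5/2.
  I_2 has length 0 - (-5/2) = 5/2.
Summing:
  m(E) = 5/2 + 5/2 = 5.

5
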